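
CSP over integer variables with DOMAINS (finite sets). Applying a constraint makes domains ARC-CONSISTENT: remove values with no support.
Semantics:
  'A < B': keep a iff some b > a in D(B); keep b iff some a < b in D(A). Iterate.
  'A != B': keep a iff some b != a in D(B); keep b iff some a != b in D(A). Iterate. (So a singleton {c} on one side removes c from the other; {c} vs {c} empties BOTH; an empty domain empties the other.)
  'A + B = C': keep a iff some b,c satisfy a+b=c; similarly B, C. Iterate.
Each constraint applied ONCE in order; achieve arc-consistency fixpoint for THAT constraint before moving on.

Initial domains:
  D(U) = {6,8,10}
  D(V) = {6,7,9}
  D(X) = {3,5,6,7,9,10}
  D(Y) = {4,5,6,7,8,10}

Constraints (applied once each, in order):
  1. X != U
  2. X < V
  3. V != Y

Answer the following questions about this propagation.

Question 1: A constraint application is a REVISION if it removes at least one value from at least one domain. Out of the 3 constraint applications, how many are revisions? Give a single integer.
Answer: 1

Derivation:
Constraint 1 (X != U) on D(X)={3,5,6,7,9,10} D(U)={6,8,10}: no change => not a revision
Constraint 2 (X < V) on D(X)={3,5,6,7,9,10} D(V)={6,7,9}: X {3,5,6,7,9,10}->{3,5,6,7} => REVISION
Constraint 3 (V != Y) on D(V)={6,7,9} D(Y)={4,5,6,7,8,10}: no change => not a revision
Total revisions = 1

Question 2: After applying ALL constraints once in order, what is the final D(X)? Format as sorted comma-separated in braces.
Constraint 1 (X != U) on D(X)={3,5,6,7,9,10} D(U)={6,8,10}: no change
Constraint 2 (X < V) on D(X)={3,5,6,7,9,10} D(V)={6,7,9}: X {3,5,6,7,9,10}->{3,5,6,7}
Constraint 3 (V != Y) on D(V)={6,7,9} D(Y)={4,5,6,7,8,10}: no change
So after all 3 constraints: D(X) = {3,5,6,7}

Answer: {3,5,6,7}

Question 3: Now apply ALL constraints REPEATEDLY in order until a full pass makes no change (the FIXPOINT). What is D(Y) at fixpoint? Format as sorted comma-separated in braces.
pass 0 (initial): D(Y)={4,5,6,7,8,10}
pass 1: X {3,5,6,7,9,10}->{3,5,6,7}
pass 2: no change
Fixpoint after 2 passes: D(Y) = {4,5,6,7,8,10}

Answer: {4,5,6,7,8,10}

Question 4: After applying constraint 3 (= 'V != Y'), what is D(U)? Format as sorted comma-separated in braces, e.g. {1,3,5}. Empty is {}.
Answer: {6,8,10}

Derivation:
Constraint 1 (X != U) on D(X)={3,5,6,7,9,10} D(U)={6,8,10}: no change
Constraint 2 (X < V) on D(X)={3,5,6,7,9,10} D(V)={6,7,9}: X {3,5,6,7,9,10}->{3,5,6,7}
Constraint 3 (V != Y) on D(V)={6,7,9} D(Y)={4,5,6,7,8,10}: no change
So after constraint 3: D(U) = {6,8,10}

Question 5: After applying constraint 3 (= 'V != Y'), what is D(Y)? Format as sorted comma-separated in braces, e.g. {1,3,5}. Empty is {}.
Answer: {4,5,6,7,8,10}

Derivation:
Constraint 1 (X != U) on D(X)={3,5,6,7,9,10} D(U)={6,8,10}: no change
Constraint 2 (X < V) on D(X)={3,5,6,7,9,10} D(V)={6,7,9}: X {3,5,6,7,9,10}->{3,5,6,7}
Constraint 3 (V != Y) on D(V)={6,7,9} D(Y)={4,5,6,7,8,10}: no change
So after constraint 3: D(Y) = {4,5,6,7,8,10}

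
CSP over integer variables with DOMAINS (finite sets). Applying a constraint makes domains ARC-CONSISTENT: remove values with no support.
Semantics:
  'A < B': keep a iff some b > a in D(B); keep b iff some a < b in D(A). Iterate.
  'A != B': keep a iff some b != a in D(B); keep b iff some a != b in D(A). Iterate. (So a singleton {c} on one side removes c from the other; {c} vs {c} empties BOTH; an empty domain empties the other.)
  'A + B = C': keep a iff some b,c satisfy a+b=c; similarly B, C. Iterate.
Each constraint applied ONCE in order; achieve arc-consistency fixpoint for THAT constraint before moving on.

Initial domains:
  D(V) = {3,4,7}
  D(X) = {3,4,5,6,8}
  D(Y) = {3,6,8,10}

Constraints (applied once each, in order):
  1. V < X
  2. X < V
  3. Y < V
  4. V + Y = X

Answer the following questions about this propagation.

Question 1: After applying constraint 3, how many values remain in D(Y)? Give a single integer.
Answer: 2

Derivation:
Constraint 1 (V < X) on D(V)={3,4,7} D(X)={3,4,5,6,8}: X {3,4,5,6,8}->{4,5,6,8}
Constraint 2 (X < V) on D(X)={4,5,6,8} D(V)={3,4,7}: X {4,5,6,8}->{4,5,6}; V {3,4,7}->{7}
Constraint 3 (Y < V) on D(Y)={3,6,8,10} D(V)={7}: Y {3,6,8,10}->{3,6}
So after constraint 3: D(Y)={3,6}, size = 2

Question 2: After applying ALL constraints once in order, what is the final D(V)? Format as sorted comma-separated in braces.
Constraint 1 (V < X) on D(V)={3,4,7} D(X)={3,4,5,6,8}: X {3,4,5,6,8}->{4,5,6,8}
Constraint 2 (X < V) on D(X)={4,5,6,8} D(V)={3,4,7}: X {4,5,6,8}->{4,5,6}; V {3,4,7}->{7}
Constraint 3 (Y < V) on D(Y)={3,6,8,10} D(V)={7}: Y {3,6,8,10}->{3,6}
Constraint 4 (V + Y = X) on D(V)={7} D(Y)={3,6} D(X)={4,5,6}: V {7}->{}; Y {3,6}->{}; X {4,5,6}->{}
So after all 4 constraints: D(V) = {}

Answer: {}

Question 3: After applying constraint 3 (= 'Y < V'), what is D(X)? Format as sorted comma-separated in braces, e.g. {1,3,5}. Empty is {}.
Answer: {4,5,6}

Derivation:
Constraint 1 (V < X) on D(V)={3,4,7} D(X)={3,4,5,6,8}: X {3,4,5,6,8}->{4,5,6,8}
Constraint 2 (X < V) on D(X)={4,5,6,8} D(V)={3,4,7}: X {4,5,6,8}->{4,5,6}; V {3,4,7}->{7}
Constraint 3 (Y < V) on D(Y)={3,6,8,10} D(V)={7}: Y {3,6,8,10}->{3,6}
So after constraint 3: D(X) = {4,5,6}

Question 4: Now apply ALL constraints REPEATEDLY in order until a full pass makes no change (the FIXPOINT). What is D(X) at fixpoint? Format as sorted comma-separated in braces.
Answer: {}

Derivation:
pass 0 (initial): D(X)={3,4,5,6,8}
pass 1: V {3,4,7}->{}; X {3,4,5,6,8}->{}; Y {3,6,8,10}->{}
pass 2: no change
Fixpoint after 2 passes: D(X) = {}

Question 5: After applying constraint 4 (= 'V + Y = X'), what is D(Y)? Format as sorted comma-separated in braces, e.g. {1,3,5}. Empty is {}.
Answer: {}

Derivation:
Constraint 1 (V < X) on D(V)={3,4,7} D(X)={3,4,5,6,8}: X {3,4,5,6,8}->{4,5,6,8}
Constraint 2 (X < V) on D(X)={4,5,6,8} D(V)={3,4,7}: X {4,5,6,8}->{4,5,6}; V {3,4,7}->{7}
Constraint 3 (Y < V) on D(Y)={3,6,8,10} D(V)={7}: Y {3,6,8,10}->{3,6}
Constraint 4 (V + Y = X) on D(V)={7} D(Y)={3,6} D(X)={4,5,6}: V {7}->{}; Y {3,6}->{}; X {4,5,6}->{}
So after constraint 4: D(Y) = {}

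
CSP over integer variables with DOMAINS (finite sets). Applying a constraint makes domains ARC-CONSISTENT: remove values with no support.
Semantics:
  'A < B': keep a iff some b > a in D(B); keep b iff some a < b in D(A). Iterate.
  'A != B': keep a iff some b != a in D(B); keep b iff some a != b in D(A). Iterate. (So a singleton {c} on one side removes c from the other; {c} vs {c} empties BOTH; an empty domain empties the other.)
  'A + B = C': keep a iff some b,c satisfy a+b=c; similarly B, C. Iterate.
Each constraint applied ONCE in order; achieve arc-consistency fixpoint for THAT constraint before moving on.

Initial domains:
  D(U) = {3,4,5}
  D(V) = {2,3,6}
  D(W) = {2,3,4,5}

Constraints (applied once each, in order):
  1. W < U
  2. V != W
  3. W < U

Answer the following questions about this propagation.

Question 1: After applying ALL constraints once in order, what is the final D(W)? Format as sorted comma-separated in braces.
Answer: {2,3,4}

Derivation:
Constraint 1 (W < U) on D(W)={2,3,4,5} D(U)={3,4,5}: W {2,3,4,5}->{2,3,4}
Constraint 2 (V != W) on D(V)={2,3,6} D(W)={2,3,4}: no change
Constraint 3 (W < U) on D(W)={2,3,4} D(U)={3,4,5}: no change
So after all 3 constraints: D(W) = {2,3,4}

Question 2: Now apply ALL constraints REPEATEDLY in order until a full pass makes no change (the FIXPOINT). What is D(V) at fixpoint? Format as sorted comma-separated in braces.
Answer: {2,3,6}

Derivation:
pass 0 (initial): D(V)={2,3,6}
pass 1: W {2,3,4,5}->{2,3,4}
pass 2: no change
Fixpoint after 2 passes: D(V) = {2,3,6}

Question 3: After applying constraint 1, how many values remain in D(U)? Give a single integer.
Constraint 1 (W < U) on D(W)={2,3,4,5} D(U)={3,4,5}: W {2,3,4,5}->{2,3,4}
So after constraint 1: D(U)={3,4,5}, size = 3

Answer: 3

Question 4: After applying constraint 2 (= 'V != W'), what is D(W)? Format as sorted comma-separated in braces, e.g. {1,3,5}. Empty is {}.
Constraint 1 (W < U) on D(W)={2,3,4,5} D(U)={3,4,5}: W {2,3,4,5}->{2,3,4}
Constraint 2 (V != W) on D(V)={2,3,6} D(W)={2,3,4}: no change
So after constraint 2: D(W) = {2,3,4}

Answer: {2,3,4}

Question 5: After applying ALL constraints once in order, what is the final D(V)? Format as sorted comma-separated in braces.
Answer: {2,3,6}

Derivation:
Constraint 1 (W < U) on D(W)={2,3,4,5} D(U)={3,4,5}: W {2,3,4,5}->{2,3,4}
Constraint 2 (V != W) on D(V)={2,3,6} D(W)={2,3,4}: no change
Constraint 3 (W < U) on D(W)={2,3,4} D(U)={3,4,5}: no change
So after all 3 constraints: D(V) = {2,3,6}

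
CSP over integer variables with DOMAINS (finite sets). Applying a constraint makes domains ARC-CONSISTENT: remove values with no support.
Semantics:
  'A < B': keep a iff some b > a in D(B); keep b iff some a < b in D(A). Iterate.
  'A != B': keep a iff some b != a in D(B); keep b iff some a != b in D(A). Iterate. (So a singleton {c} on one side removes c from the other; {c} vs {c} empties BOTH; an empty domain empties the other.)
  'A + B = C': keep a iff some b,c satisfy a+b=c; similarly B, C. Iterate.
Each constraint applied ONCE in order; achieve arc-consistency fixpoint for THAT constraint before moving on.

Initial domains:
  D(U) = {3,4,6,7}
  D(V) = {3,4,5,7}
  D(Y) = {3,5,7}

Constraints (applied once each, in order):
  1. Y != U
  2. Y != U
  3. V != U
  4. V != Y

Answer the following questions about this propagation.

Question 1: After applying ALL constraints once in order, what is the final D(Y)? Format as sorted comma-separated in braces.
Answer: {3,5,7}

Derivation:
Constraint 1 (Y != U) on D(Y)={3,5,7} D(U)={3,4,6,7}: no change
Constraint 2 (Y != U) on D(Y)={3,5,7} D(U)={3,4,6,7}: no change
Constraint 3 (V != U) on D(V)={3,4,5,7} D(U)={3,4,6,7}: no change
Constraint 4 (V != Y) on D(V)={3,4,5,7} D(Y)={3,5,7}: no change
So after all 4 constraints: D(Y) = {3,5,7}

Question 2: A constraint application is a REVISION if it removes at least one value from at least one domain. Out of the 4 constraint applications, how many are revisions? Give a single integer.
Answer: 0

Derivation:
Constraint 1 (Y != U) on D(Y)={3,5,7} D(U)={3,4,6,7}: no change => not a revision
Constraint 2 (Y != U) on D(Y)={3,5,7} D(U)={3,4,6,7}: no change => not a revision
Constraint 3 (V != U) on D(V)={3,4,5,7} D(U)={3,4,6,7}: no change => not a revision
Constraint 4 (V != Y) on D(V)={3,4,5,7} D(Y)={3,5,7}: no change => not a revision
Total revisions = 0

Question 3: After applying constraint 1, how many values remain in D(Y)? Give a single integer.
Answer: 3

Derivation:
Constraint 1 (Y != U) on D(Y)={3,5,7} D(U)={3,4,6,7}: no change
So after constraint 1: D(Y)={3,5,7}, size = 3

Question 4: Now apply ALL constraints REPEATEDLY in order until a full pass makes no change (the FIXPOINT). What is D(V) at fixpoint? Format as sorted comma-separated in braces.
Answer: {3,4,5,7}

Derivation:
pass 0 (initial): D(V)={3,4,5,7}
pass 1: no change
Fixpoint after 1 passes: D(V) = {3,4,5,7}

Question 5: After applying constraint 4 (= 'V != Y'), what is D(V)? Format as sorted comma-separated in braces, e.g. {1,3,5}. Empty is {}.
Constraint 1 (Y != U) on D(Y)={3,5,7} D(U)={3,4,6,7}: no change
Constraint 2 (Y != U) on D(Y)={3,5,7} D(U)={3,4,6,7}: no change
Constraint 3 (V != U) on D(V)={3,4,5,7} D(U)={3,4,6,7}: no change
Constraint 4 (V != Y) on D(V)={3,4,5,7} D(Y)={3,5,7}: no change
So after constraint 4: D(V) = {3,4,5,7}

Answer: {3,4,5,7}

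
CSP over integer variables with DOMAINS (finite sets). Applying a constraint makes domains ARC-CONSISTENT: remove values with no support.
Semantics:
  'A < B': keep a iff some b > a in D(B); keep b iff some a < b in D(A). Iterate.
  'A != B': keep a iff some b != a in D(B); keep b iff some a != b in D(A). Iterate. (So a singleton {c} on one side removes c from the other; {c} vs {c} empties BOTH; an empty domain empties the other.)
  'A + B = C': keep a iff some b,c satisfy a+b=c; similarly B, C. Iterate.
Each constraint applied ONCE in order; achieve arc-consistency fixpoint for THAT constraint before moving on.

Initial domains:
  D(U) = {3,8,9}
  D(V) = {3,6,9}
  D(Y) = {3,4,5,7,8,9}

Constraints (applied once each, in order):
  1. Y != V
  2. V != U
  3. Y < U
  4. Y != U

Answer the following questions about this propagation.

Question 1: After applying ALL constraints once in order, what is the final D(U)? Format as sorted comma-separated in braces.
Constraint 1 (Y != V) on D(Y)={3,4,5,7,8,9} D(V)={3,6,9}: no change
Constraint 2 (V != U) on D(V)={3,6,9} D(U)={3,8,9}: no change
Constraint 3 (Y < U) on D(Y)={3,4,5,7,8,9} D(U)={3,8,9}: Y {3,4,5,7,8,9}->{3,4,5,7,8}; U {3,8,9}->{8,9}
Constraint 4 (Y != U) on D(Y)={3,4,5,7,8} D(U)={8,9}: no change
So after all 4 constraints: D(U) = {8,9}

Answer: {8,9}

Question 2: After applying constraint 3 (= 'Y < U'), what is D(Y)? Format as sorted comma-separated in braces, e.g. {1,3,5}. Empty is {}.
Answer: {3,4,5,7,8}

Derivation:
Constraint 1 (Y != V) on D(Y)={3,4,5,7,8,9} D(V)={3,6,9}: no change
Constraint 2 (V != U) on D(V)={3,6,9} D(U)={3,8,9}: no change
Constraint 3 (Y < U) on D(Y)={3,4,5,7,8,9} D(U)={3,8,9}: Y {3,4,5,7,8,9}->{3,4,5,7,8}; U {3,8,9}->{8,9}
So after constraint 3: D(Y) = {3,4,5,7,8}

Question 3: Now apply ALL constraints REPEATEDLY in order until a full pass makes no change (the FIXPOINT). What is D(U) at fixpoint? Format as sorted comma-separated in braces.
pass 0 (initial): D(U)={3,8,9}
pass 1: U {3,8,9}->{8,9}; Y {3,4,5,7,8,9}->{3,4,5,7,8}
pass 2: no change
Fixpoint after 2 passes: D(U) = {8,9}

Answer: {8,9}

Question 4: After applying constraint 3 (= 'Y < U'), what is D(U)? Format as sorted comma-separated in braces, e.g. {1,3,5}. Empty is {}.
Constraint 1 (Y != V) on D(Y)={3,4,5,7,8,9} D(V)={3,6,9}: no change
Constraint 2 (V != U) on D(V)={3,6,9} D(U)={3,8,9}: no change
Constraint 3 (Y < U) on D(Y)={3,4,5,7,8,9} D(U)={3,8,9}: Y {3,4,5,7,8,9}->{3,4,5,7,8}; U {3,8,9}->{8,9}
So after constraint 3: D(U) = {8,9}

Answer: {8,9}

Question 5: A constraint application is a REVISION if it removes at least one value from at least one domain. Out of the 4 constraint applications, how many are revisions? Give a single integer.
Answer: 1

Derivation:
Constraint 1 (Y != V) on D(Y)={3,4,5,7,8,9} D(V)={3,6,9}: no change => not a revision
Constraint 2 (V != U) on D(V)={3,6,9} D(U)={3,8,9}: no change => not a revision
Constraint 3 (Y < U) on D(Y)={3,4,5,7,8,9} D(U)={3,8,9}: Y {3,4,5,7,8,9}->{3,4,5,7,8}; U {3,8,9}->{8,9} => REVISION
Constraint 4 (Y != U) on D(Y)={3,4,5,7,8} D(U)={8,9}: no change => not a revision
Total revisions = 1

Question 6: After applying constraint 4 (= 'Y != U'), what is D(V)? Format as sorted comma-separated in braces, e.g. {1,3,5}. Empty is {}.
Answer: {3,6,9}

Derivation:
Constraint 1 (Y != V) on D(Y)={3,4,5,7,8,9} D(V)={3,6,9}: no change
Constraint 2 (V != U) on D(V)={3,6,9} D(U)={3,8,9}: no change
Constraint 3 (Y < U) on D(Y)={3,4,5,7,8,9} D(U)={3,8,9}: Y {3,4,5,7,8,9}->{3,4,5,7,8}; U {3,8,9}->{8,9}
Constraint 4 (Y != U) on D(Y)={3,4,5,7,8} D(U)={8,9}: no change
So after constraint 4: D(V) = {3,6,9}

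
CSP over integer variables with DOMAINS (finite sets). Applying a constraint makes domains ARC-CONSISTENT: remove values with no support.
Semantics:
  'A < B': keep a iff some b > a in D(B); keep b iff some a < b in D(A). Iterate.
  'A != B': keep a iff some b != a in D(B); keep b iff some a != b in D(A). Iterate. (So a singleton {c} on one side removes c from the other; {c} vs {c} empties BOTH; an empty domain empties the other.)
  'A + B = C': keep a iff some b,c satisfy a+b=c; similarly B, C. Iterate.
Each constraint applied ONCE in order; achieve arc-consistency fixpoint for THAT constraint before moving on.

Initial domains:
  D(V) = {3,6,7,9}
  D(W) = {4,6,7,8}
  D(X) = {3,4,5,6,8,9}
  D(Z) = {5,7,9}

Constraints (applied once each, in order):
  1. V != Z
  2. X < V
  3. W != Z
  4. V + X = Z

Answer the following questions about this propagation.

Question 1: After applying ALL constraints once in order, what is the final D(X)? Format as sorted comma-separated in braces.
Answer: {3}

Derivation:
Constraint 1 (V != Z) on D(V)={3,6,7,9} D(Z)={5,7,9}: no change
Constraint 2 (X < V) on D(X)={3,4,5,6,8,9} D(V)={3,6,7,9}: X {3,4,5,6,8,9}->{3,4,5,6,8}; V {3,6,7,9}->{6,7,9}
Constraint 3 (W != Z) on D(W)={4,6,7,8} D(Z)={5,7,9}: no change
Constraint 4 (V + X = Z) on D(V)={6,7,9} D(X)={3,4,5,6,8} D(Z)={5,7,9}: V {6,7,9}->{6}; X {3,4,5,6,8}->{3}; Z {5,7,9}->{9}
So after all 4 constraints: D(X) = {3}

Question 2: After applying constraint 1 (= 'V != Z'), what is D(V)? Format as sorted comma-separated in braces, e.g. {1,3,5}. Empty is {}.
Constraint 1 (V != Z) on D(V)={3,6,7,9} D(Z)={5,7,9}: no change
So after constraint 1: D(V) = {3,6,7,9}

Answer: {3,6,7,9}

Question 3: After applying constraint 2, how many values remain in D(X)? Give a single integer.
Answer: 5

Derivation:
Constraint 1 (V != Z) on D(V)={3,6,7,9} D(Z)={5,7,9}: no change
Constraint 2 (X < V) on D(X)={3,4,5,6,8,9} D(V)={3,6,7,9}: X {3,4,5,6,8,9}->{3,4,5,6,8}; V {3,6,7,9}->{6,7,9}
So after constraint 2: D(X)={3,4,5,6,8}, size = 5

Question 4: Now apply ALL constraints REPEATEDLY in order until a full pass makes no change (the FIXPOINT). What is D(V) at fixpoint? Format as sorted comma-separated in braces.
Answer: {6}

Derivation:
pass 0 (initial): D(V)={3,6,7,9}
pass 1: V {3,6,7,9}->{6}; X {3,4,5,6,8,9}->{3}; Z {5,7,9}->{9}
pass 2: no change
Fixpoint after 2 passes: D(V) = {6}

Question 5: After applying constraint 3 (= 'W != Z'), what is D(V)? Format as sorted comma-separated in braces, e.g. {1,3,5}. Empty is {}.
Answer: {6,7,9}

Derivation:
Constraint 1 (V != Z) on D(V)={3,6,7,9} D(Z)={5,7,9}: no change
Constraint 2 (X < V) on D(X)={3,4,5,6,8,9} D(V)={3,6,7,9}: X {3,4,5,6,8,9}->{3,4,5,6,8}; V {3,6,7,9}->{6,7,9}
Constraint 3 (W != Z) on D(W)={4,6,7,8} D(Z)={5,7,9}: no change
So after constraint 3: D(V) = {6,7,9}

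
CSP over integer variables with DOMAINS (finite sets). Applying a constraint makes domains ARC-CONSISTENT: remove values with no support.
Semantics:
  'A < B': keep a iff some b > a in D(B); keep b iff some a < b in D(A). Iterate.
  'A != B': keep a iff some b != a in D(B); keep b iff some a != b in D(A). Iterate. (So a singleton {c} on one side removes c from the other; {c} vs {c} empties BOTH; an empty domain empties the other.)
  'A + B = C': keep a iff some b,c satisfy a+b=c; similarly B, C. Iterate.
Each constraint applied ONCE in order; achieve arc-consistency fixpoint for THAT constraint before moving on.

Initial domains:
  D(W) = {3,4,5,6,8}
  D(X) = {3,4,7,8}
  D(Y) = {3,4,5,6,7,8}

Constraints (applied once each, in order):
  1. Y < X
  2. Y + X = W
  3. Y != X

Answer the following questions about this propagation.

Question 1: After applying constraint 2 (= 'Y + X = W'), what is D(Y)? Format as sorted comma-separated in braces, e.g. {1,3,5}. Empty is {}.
Constraint 1 (Y < X) on D(Y)={3,4,5,6,7,8} D(X)={3,4,7,8}: Y {3,4,5,6,7,8}->{3,4,5,6,7}; X {3,4,7,8}->{4,7,8}
Constraint 2 (Y + X = W) on D(Y)={3,4,5,6,7} D(X)={4,7,8} D(W)={3,4,5,6,8}: Y {3,4,5,6,7}->{4}; X {4,7,8}->{4}; W {3,4,5,6,8}->{8}
So after constraint 2: D(Y) = {4}

Answer: {4}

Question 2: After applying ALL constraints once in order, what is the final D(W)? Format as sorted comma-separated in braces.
Constraint 1 (Y < X) on D(Y)={3,4,5,6,7,8} D(X)={3,4,7,8}: Y {3,4,5,6,7,8}->{3,4,5,6,7}; X {3,4,7,8}->{4,7,8}
Constraint 2 (Y + X = W) on D(Y)={3,4,5,6,7} D(X)={4,7,8} D(W)={3,4,5,6,8}: Y {3,4,5,6,7}->{4}; X {4,7,8}->{4}; W {3,4,5,6,8}->{8}
Constraint 3 (Y != X) on D(Y)={4} D(X)={4}: Y {4}->{}; X {4}->{}
So after all 3 constraints: D(W) = {8}

Answer: {8}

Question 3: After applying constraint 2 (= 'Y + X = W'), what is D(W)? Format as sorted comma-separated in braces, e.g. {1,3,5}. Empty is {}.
Answer: {8}

Derivation:
Constraint 1 (Y < X) on D(Y)={3,4,5,6,7,8} D(X)={3,4,7,8}: Y {3,4,5,6,7,8}->{3,4,5,6,7}; X {3,4,7,8}->{4,7,8}
Constraint 2 (Y + X = W) on D(Y)={3,4,5,6,7} D(X)={4,7,8} D(W)={3,4,5,6,8}: Y {3,4,5,6,7}->{4}; X {4,7,8}->{4}; W {3,4,5,6,8}->{8}
So after constraint 2: D(W) = {8}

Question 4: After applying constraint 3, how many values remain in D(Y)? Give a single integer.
Answer: 0

Derivation:
Constraint 1 (Y < X) on D(Y)={3,4,5,6,7,8} D(X)={3,4,7,8}: Y {3,4,5,6,7,8}->{3,4,5,6,7}; X {3,4,7,8}->{4,7,8}
Constraint 2 (Y + X = W) on D(Y)={3,4,5,6,7} D(X)={4,7,8} D(W)={3,4,5,6,8}: Y {3,4,5,6,7}->{4}; X {4,7,8}->{4}; W {3,4,5,6,8}->{8}
Constraint 3 (Y != X) on D(Y)={4} D(X)={4}: Y {4}->{}; X {4}->{}
So after constraint 3: D(Y)={}, size = 0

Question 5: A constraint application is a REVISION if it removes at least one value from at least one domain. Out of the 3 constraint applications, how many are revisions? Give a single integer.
Answer: 3

Derivation:
Constraint 1 (Y < X) on D(Y)={3,4,5,6,7,8} D(X)={3,4,7,8}: Y {3,4,5,6,7,8}->{3,4,5,6,7}; X {3,4,7,8}->{4,7,8} => REVISION
Constraint 2 (Y + X = W) on D(Y)={3,4,5,6,7} D(X)={4,7,8} D(W)={3,4,5,6,8}: Y {3,4,5,6,7}->{4}; X {4,7,8}->{4}; W {3,4,5,6,8}->{8} => REVISION
Constraint 3 (Y != X) on D(Y)={4} D(X)={4}: Y {4}->{}; X {4}->{} => REVISION
Total revisions = 3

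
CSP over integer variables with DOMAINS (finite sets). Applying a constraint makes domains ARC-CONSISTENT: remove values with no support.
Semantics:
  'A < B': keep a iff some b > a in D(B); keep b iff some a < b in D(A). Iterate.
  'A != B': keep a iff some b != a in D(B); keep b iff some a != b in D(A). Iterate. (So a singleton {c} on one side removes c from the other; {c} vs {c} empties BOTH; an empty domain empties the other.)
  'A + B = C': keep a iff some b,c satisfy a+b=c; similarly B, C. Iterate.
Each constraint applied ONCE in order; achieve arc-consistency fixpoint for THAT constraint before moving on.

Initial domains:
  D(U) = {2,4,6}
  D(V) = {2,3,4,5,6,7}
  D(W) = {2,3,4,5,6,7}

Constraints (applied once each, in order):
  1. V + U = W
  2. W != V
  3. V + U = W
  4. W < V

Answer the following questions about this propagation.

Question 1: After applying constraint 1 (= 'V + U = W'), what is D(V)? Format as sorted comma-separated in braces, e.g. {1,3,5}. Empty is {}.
Answer: {2,3,4,5}

Derivation:
Constraint 1 (V + U = W) on D(V)={2,3,4,5,6,7} D(U)={2,4,6} D(W)={2,3,4,5,6,7}: V {2,3,4,5,6,7}->{2,3,4,5}; U {2,4,6}->{2,4}; W {2,3,4,5,6,7}->{4,5,6,7}
So after constraint 1: D(V) = {2,3,4,5}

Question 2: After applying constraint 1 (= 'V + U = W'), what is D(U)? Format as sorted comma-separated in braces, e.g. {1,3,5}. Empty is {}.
Answer: {2,4}

Derivation:
Constraint 1 (V + U = W) on D(V)={2,3,4,5,6,7} D(U)={2,4,6} D(W)={2,3,4,5,6,7}: V {2,3,4,5,6,7}->{2,3,4,5}; U {2,4,6}->{2,4}; W {2,3,4,5,6,7}->{4,5,6,7}
So after constraint 1: D(U) = {2,4}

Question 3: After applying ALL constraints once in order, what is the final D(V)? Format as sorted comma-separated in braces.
Answer: {5}

Derivation:
Constraint 1 (V + U = W) on D(V)={2,3,4,5,6,7} D(U)={2,4,6} D(W)={2,3,4,5,6,7}: V {2,3,4,5,6,7}->{2,3,4,5}; U {2,4,6}->{2,4}; W {2,3,4,5,6,7}->{4,5,6,7}
Constraint 2 (W != V) on D(W)={4,5,6,7} D(V)={2,3,4,5}: no change
Constraint 3 (V + U = W) on D(V)={2,3,4,5} D(U)={2,4} D(W)={4,5,6,7}: no change
Constraint 4 (W < V) on D(W)={4,5,6,7} D(V)={2,3,4,5}: W {4,5,6,7}->{4}; V {2,3,4,5}->{5}
So after all 4 constraints: D(V) = {5}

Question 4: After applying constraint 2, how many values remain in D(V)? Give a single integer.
Answer: 4

Derivation:
Constraint 1 (V + U = W) on D(V)={2,3,4,5,6,7} D(U)={2,4,6} D(W)={2,3,4,5,6,7}: V {2,3,4,5,6,7}->{2,3,4,5}; U {2,4,6}->{2,4}; W {2,3,4,5,6,7}->{4,5,6,7}
Constraint 2 (W != V) on D(W)={4,5,6,7} D(V)={2,3,4,5}: no change
So after constraint 2: D(V)={2,3,4,5}, size = 4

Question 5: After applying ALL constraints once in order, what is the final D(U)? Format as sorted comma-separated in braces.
Answer: {2,4}

Derivation:
Constraint 1 (V + U = W) on D(V)={2,3,4,5,6,7} D(U)={2,4,6} D(W)={2,3,4,5,6,7}: V {2,3,4,5,6,7}->{2,3,4,5}; U {2,4,6}->{2,4}; W {2,3,4,5,6,7}->{4,5,6,7}
Constraint 2 (W != V) on D(W)={4,5,6,7} D(V)={2,3,4,5}: no change
Constraint 3 (V + U = W) on D(V)={2,3,4,5} D(U)={2,4} D(W)={4,5,6,7}: no change
Constraint 4 (W < V) on D(W)={4,5,6,7} D(V)={2,3,4,5}: W {4,5,6,7}->{4}; V {2,3,4,5}->{5}
So after all 4 constraints: D(U) = {2,4}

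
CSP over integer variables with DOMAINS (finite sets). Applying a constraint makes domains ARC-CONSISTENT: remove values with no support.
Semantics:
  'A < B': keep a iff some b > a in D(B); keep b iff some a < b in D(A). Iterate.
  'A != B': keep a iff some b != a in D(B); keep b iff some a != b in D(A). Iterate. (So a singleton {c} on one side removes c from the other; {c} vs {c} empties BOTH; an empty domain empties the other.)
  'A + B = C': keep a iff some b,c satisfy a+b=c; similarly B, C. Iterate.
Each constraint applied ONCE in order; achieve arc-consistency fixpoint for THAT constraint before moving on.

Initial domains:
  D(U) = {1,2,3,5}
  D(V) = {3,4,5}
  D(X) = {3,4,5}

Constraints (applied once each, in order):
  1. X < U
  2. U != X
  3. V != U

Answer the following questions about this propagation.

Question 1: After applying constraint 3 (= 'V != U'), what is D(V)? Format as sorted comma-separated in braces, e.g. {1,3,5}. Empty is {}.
Answer: {3,4}

Derivation:
Constraint 1 (X < U) on D(X)={3,4,5} D(U)={1,2,3,5}: X {3,4,5}->{3,4}; U {1,2,3,5}->{5}
Constraint 2 (U != X) on D(U)={5} D(X)={3,4}: no change
Constraint 3 (V != U) on D(V)={3,4,5} D(U)={5}: V {3,4,5}->{3,4}
So after constraint 3: D(V) = {3,4}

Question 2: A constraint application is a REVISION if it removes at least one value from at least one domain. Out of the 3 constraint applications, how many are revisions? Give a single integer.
Constraint 1 (X < U) on D(X)={3,4,5} D(U)={1,2,3,5}: X {3,4,5}->{3,4}; U {1,2,3,5}->{5} => REVISION
Constraint 2 (U != X) on D(U)={5} D(X)={3,4}: no change => not a revision
Constraint 3 (V != U) on D(V)={3,4,5} D(U)={5}: V {3,4,5}->{3,4} => REVISION
Total revisions = 2

Answer: 2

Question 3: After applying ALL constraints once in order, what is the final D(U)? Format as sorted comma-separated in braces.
Answer: {5}

Derivation:
Constraint 1 (X < U) on D(X)={3,4,5} D(U)={1,2,3,5}: X {3,4,5}->{3,4}; U {1,2,3,5}->{5}
Constraint 2 (U != X) on D(U)={5} D(X)={3,4}: no change
Constraint 3 (V != U) on D(V)={3,4,5} D(U)={5}: V {3,4,5}->{3,4}
So after all 3 constraints: D(U) = {5}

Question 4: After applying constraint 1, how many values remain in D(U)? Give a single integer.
Constraint 1 (X < U) on D(X)={3,4,5} D(U)={1,2,3,5}: X {3,4,5}->{3,4}; U {1,2,3,5}->{5}
So after constraint 1: D(U)={5}, size = 1

Answer: 1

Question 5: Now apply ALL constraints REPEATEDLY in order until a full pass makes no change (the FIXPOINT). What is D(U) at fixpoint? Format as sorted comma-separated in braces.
pass 0 (initial): D(U)={1,2,3,5}
pass 1: U {1,2,3,5}->{5}; V {3,4,5}->{3,4}; X {3,4,5}->{3,4}
pass 2: no change
Fixpoint after 2 passes: D(U) = {5}

Answer: {5}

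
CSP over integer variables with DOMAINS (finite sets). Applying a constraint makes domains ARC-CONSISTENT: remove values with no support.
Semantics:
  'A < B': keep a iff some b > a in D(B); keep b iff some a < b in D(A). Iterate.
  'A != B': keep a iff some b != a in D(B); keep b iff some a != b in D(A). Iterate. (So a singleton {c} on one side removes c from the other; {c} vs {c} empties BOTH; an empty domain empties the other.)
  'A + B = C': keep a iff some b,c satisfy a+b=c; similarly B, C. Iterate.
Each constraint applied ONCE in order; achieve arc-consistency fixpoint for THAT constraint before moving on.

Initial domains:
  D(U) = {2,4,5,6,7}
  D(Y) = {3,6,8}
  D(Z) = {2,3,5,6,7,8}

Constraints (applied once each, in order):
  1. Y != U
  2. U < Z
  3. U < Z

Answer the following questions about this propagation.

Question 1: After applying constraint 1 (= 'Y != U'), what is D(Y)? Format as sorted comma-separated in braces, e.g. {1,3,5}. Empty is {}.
Answer: {3,6,8}

Derivation:
Constraint 1 (Y != U) on D(Y)={3,6,8} D(U)={2,4,5,6,7}: no change
So after constraint 1: D(Y) = {3,6,8}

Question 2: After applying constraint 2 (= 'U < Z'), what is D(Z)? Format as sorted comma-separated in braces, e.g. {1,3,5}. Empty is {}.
Constraint 1 (Y != U) on D(Y)={3,6,8} D(U)={2,4,5,6,7}: no change
Constraint 2 (U < Z) on D(U)={2,4,5,6,7} D(Z)={2,3,5,6,7,8}: Z {2,3,5,6,7,8}->{3,5,6,7,8}
So after constraint 2: D(Z) = {3,5,6,7,8}

Answer: {3,5,6,7,8}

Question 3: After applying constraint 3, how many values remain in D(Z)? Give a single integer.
Constraint 1 (Y != U) on D(Y)={3,6,8} D(U)={2,4,5,6,7}: no change
Constraint 2 (U < Z) on D(U)={2,4,5,6,7} D(Z)={2,3,5,6,7,8}: Z {2,3,5,6,7,8}->{3,5,6,7,8}
Constraint 3 (U < Z) on D(U)={2,4,5,6,7} D(Z)={3,5,6,7,8}: no change
So after constraint 3: D(Z)={3,5,6,7,8}, size = 5

Answer: 5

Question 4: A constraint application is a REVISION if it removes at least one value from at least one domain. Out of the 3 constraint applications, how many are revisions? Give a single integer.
Constraint 1 (Y != U) on D(Y)={3,6,8} D(U)={2,4,5,6,7}: no change => not a revision
Constraint 2 (U < Z) on D(U)={2,4,5,6,7} D(Z)={2,3,5,6,7,8}: Z {2,3,5,6,7,8}->{3,5,6,7,8} => REVISION
Constraint 3 (U < Z) on D(U)={2,4,5,6,7} D(Z)={3,5,6,7,8}: no change => not a revision
Total revisions = 1

Answer: 1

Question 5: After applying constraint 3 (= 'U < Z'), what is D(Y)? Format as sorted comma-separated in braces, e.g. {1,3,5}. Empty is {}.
Constraint 1 (Y != U) on D(Y)={3,6,8} D(U)={2,4,5,6,7}: no change
Constraint 2 (U < Z) on D(U)={2,4,5,6,7} D(Z)={2,3,5,6,7,8}: Z {2,3,5,6,7,8}->{3,5,6,7,8}
Constraint 3 (U < Z) on D(U)={2,4,5,6,7} D(Z)={3,5,6,7,8}: no change
So after constraint 3: D(Y) = {3,6,8}

Answer: {3,6,8}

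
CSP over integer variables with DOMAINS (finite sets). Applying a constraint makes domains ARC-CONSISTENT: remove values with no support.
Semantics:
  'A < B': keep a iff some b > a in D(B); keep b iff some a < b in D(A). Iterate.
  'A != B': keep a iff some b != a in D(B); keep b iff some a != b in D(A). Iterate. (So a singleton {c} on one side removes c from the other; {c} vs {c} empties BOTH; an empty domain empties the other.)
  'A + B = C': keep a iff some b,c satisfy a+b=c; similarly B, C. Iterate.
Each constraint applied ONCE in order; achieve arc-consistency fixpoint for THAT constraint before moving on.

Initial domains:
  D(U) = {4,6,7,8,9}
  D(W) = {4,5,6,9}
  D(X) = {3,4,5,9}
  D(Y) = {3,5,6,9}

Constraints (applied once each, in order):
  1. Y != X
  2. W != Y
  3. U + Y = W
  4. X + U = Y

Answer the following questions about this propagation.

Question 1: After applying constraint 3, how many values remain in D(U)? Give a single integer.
Constraint 1 (Y != X) on D(Y)={3,5,6,9} D(X)={3,4,5,9}: no change
Constraint 2 (W != Y) on D(W)={4,5,6,9} D(Y)={3,5,6,9}: no change
Constraint 3 (U + Y = W) on D(U)={4,6,7,8,9} D(Y)={3,5,6,9} D(W)={4,5,6,9}: U {4,6,7,8,9}->{4,6}; Y {3,5,6,9}->{3,5}; W {4,5,6,9}->{9}
So after constraint 3: D(U)={4,6}, size = 2

Answer: 2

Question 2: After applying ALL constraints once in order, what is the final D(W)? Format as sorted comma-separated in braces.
Constraint 1 (Y != X) on D(Y)={3,5,6,9} D(X)={3,4,5,9}: no change
Constraint 2 (W != Y) on D(W)={4,5,6,9} D(Y)={3,5,6,9}: no change
Constraint 3 (U + Y = W) on D(U)={4,6,7,8,9} D(Y)={3,5,6,9} D(W)={4,5,6,9}: U {4,6,7,8,9}->{4,6}; Y {3,5,6,9}->{3,5}; W {4,5,6,9}->{9}
Constraint 4 (X + U = Y) on D(X)={3,4,5,9} D(U)={4,6} D(Y)={3,5}: X {3,4,5,9}->{}; U {4,6}->{}; Y {3,5}->{}
So after all 4 constraints: D(W) = {9}

Answer: {9}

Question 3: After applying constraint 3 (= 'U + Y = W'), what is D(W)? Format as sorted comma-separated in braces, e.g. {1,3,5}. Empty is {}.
Answer: {9}

Derivation:
Constraint 1 (Y != X) on D(Y)={3,5,6,9} D(X)={3,4,5,9}: no change
Constraint 2 (W != Y) on D(W)={4,5,6,9} D(Y)={3,5,6,9}: no change
Constraint 3 (U + Y = W) on D(U)={4,6,7,8,9} D(Y)={3,5,6,9} D(W)={4,5,6,9}: U {4,6,7,8,9}->{4,6}; Y {3,5,6,9}->{3,5}; W {4,5,6,9}->{9}
So after constraint 3: D(W) = {9}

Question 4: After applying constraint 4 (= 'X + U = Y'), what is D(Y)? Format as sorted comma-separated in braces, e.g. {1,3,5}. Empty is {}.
Answer: {}

Derivation:
Constraint 1 (Y != X) on D(Y)={3,5,6,9} D(X)={3,4,5,9}: no change
Constraint 2 (W != Y) on D(W)={4,5,6,9} D(Y)={3,5,6,9}: no change
Constraint 3 (U + Y = W) on D(U)={4,6,7,8,9} D(Y)={3,5,6,9} D(W)={4,5,6,9}: U {4,6,7,8,9}->{4,6}; Y {3,5,6,9}->{3,5}; W {4,5,6,9}->{9}
Constraint 4 (X + U = Y) on D(X)={3,4,5,9} D(U)={4,6} D(Y)={3,5}: X {3,4,5,9}->{}; U {4,6}->{}; Y {3,5}->{}
So after constraint 4: D(Y) = {}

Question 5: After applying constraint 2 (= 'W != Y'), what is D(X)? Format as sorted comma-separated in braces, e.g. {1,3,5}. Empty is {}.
Answer: {3,4,5,9}

Derivation:
Constraint 1 (Y != X) on D(Y)={3,5,6,9} D(X)={3,4,5,9}: no change
Constraint 2 (W != Y) on D(W)={4,5,6,9} D(Y)={3,5,6,9}: no change
So after constraint 2: D(X) = {3,4,5,9}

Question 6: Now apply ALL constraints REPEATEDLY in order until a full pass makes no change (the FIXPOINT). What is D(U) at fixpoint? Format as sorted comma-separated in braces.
pass 0 (initial): D(U)={4,6,7,8,9}
pass 1: U {4,6,7,8,9}->{}; W {4,5,6,9}->{9}; X {3,4,5,9}->{}; Y {3,5,6,9}->{}
pass 2: W {9}->{}
pass 3: no change
Fixpoint after 3 passes: D(U) = {}

Answer: {}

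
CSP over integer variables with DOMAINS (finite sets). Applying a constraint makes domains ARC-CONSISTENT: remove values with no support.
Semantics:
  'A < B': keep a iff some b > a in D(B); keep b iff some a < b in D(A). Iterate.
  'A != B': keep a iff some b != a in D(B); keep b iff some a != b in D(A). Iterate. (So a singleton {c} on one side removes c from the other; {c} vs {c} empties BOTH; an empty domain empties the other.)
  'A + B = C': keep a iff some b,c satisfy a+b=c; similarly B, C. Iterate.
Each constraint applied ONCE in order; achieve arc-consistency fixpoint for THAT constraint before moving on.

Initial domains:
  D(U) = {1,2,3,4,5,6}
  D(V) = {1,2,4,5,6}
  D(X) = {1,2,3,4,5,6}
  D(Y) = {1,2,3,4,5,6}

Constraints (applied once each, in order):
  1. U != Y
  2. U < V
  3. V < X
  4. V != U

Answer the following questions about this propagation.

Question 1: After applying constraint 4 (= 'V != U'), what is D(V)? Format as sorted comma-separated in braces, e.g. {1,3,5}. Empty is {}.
Constraint 1 (U != Y) on D(U)={1,2,3,4,5,6} D(Y)={1,2,3,4,5,6}: no change
Constraint 2 (U < V) on D(U)={1,2,3,4,5,6} D(V)={1,2,4,5,6}: U {1,2,3,4,5,6}->{1,2,3,4,5}; V {1,2,4,5,6}->{2,4,5,6}
Constraint 3 (V < X) on D(V)={2,4,5,6} D(X)={1,2,3,4,5,6}: V {2,4,5,6}->{2,4,5}; X {1,2,3,4,5,6}->{3,4,5,6}
Constraint 4 (V != U) on D(V)={2,4,5} D(U)={1,2,3,4,5}: no change
So after constraint 4: D(V) = {2,4,5}

Answer: {2,4,5}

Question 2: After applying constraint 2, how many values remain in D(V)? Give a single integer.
Answer: 4

Derivation:
Constraint 1 (U != Y) on D(U)={1,2,3,4,5,6} D(Y)={1,2,3,4,5,6}: no change
Constraint 2 (U < V) on D(U)={1,2,3,4,5,6} D(V)={1,2,4,5,6}: U {1,2,3,4,5,6}->{1,2,3,4,5}; V {1,2,4,5,6}->{2,4,5,6}
So after constraint 2: D(V)={2,4,5,6}, size = 4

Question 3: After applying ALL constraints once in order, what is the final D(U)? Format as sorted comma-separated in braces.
Answer: {1,2,3,4,5}

Derivation:
Constraint 1 (U != Y) on D(U)={1,2,3,4,5,6} D(Y)={1,2,3,4,5,6}: no change
Constraint 2 (U < V) on D(U)={1,2,3,4,5,6} D(V)={1,2,4,5,6}: U {1,2,3,4,5,6}->{1,2,3,4,5}; V {1,2,4,5,6}->{2,4,5,6}
Constraint 3 (V < X) on D(V)={2,4,5,6} D(X)={1,2,3,4,5,6}: V {2,4,5,6}->{2,4,5}; X {1,2,3,4,5,6}->{3,4,5,6}
Constraint 4 (V != U) on D(V)={2,4,5} D(U)={1,2,3,4,5}: no change
So after all 4 constraints: D(U) = {1,2,3,4,5}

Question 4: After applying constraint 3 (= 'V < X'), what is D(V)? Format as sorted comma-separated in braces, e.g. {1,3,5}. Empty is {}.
Answer: {2,4,5}

Derivation:
Constraint 1 (U != Y) on D(U)={1,2,3,4,5,6} D(Y)={1,2,3,4,5,6}: no change
Constraint 2 (U < V) on D(U)={1,2,3,4,5,6} D(V)={1,2,4,5,6}: U {1,2,3,4,5,6}->{1,2,3,4,5}; V {1,2,4,5,6}->{2,4,5,6}
Constraint 3 (V < X) on D(V)={2,4,5,6} D(X)={1,2,3,4,5,6}: V {2,4,5,6}->{2,4,5}; X {1,2,3,4,5,6}->{3,4,5,6}
So after constraint 3: D(V) = {2,4,5}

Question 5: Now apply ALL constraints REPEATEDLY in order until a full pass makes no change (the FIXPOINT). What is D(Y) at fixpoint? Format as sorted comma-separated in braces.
Answer: {1,2,3,4,5,6}

Derivation:
pass 0 (initial): D(Y)={1,2,3,4,5,6}
pass 1: U {1,2,3,4,5,6}->{1,2,3,4,5}; V {1,2,4,5,6}->{2,4,5}; X {1,2,3,4,5,6}->{3,4,5,6}
pass 2: U {1,2,3,4,5}->{1,2,3,4}
pass 3: no change
Fixpoint after 3 passes: D(Y) = {1,2,3,4,5,6}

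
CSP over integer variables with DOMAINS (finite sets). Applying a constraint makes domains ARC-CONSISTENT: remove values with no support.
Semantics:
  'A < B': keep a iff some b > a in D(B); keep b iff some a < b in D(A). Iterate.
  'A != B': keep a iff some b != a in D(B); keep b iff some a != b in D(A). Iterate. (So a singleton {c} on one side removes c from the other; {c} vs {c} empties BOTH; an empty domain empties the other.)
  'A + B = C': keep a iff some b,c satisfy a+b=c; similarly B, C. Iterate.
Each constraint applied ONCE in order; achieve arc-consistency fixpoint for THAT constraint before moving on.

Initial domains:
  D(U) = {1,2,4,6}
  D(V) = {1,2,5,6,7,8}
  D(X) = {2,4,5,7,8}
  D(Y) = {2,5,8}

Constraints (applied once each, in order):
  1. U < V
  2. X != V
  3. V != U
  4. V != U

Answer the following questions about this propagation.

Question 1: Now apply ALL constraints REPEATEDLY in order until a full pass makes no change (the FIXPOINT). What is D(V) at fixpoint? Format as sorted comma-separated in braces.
pass 0 (initial): D(V)={1,2,5,6,7,8}
pass 1: V {1,2,5,6,7,8}->{2,5,6,7,8}
pass 2: no change
Fixpoint after 2 passes: D(V) = {2,5,6,7,8}

Answer: {2,5,6,7,8}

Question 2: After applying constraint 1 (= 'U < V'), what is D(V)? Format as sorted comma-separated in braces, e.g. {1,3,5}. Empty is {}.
Answer: {2,5,6,7,8}

Derivation:
Constraint 1 (U < V) on D(U)={1,2,4,6} D(V)={1,2,5,6,7,8}: V {1,2,5,6,7,8}->{2,5,6,7,8}
So after constraint 1: D(V) = {2,5,6,7,8}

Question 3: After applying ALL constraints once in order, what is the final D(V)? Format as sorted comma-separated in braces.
Constraint 1 (U < V) on D(U)={1,2,4,6} D(V)={1,2,5,6,7,8}: V {1,2,5,6,7,8}->{2,5,6,7,8}
Constraint 2 (X != V) on D(X)={2,4,5,7,8} D(V)={2,5,6,7,8}: no change
Constraint 3 (V != U) on D(V)={2,5,6,7,8} D(U)={1,2,4,6}: no change
Constraint 4 (V != U) on D(V)={2,5,6,7,8} D(U)={1,2,4,6}: no change
So after all 4 constraints: D(V) = {2,5,6,7,8}

Answer: {2,5,6,7,8}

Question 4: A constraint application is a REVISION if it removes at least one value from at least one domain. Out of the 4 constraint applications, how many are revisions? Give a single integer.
Constraint 1 (U < V) on D(U)={1,2,4,6} D(V)={1,2,5,6,7,8}: V {1,2,5,6,7,8}->{2,5,6,7,8} => REVISION
Constraint 2 (X != V) on D(X)={2,4,5,7,8} D(V)={2,5,6,7,8}: no change => not a revision
Constraint 3 (V != U) on D(V)={2,5,6,7,8} D(U)={1,2,4,6}: no change => not a revision
Constraint 4 (V != U) on D(V)={2,5,6,7,8} D(U)={1,2,4,6}: no change => not a revision
Total revisions = 1

Answer: 1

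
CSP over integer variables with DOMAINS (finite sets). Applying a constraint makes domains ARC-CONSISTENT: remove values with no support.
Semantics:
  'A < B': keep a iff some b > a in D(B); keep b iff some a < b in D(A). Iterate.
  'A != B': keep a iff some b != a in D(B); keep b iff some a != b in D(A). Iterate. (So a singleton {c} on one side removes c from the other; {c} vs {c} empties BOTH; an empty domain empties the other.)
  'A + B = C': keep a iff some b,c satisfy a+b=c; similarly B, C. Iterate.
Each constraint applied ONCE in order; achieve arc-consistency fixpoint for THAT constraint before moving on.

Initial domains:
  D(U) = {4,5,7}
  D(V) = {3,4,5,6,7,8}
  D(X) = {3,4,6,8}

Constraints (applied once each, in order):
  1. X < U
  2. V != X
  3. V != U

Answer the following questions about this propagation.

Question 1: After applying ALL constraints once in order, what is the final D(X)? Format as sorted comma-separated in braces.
Answer: {3,4,6}

Derivation:
Constraint 1 (X < U) on D(X)={3,4,6,8} D(U)={4,5,7}: X {3,4,6,8}->{3,4,6}
Constraint 2 (V != X) on D(V)={3,4,5,6,7,8} D(X)={3,4,6}: no change
Constraint 3 (V != U) on D(V)={3,4,5,6,7,8} D(U)={4,5,7}: no change
So after all 3 constraints: D(X) = {3,4,6}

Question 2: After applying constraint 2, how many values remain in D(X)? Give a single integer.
Answer: 3

Derivation:
Constraint 1 (X < U) on D(X)={3,4,6,8} D(U)={4,5,7}: X {3,4,6,8}->{3,4,6}
Constraint 2 (V != X) on D(V)={3,4,5,6,7,8} D(X)={3,4,6}: no change
So after constraint 2: D(X)={3,4,6}, size = 3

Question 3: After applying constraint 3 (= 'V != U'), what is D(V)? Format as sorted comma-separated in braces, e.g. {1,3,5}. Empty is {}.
Constraint 1 (X < U) on D(X)={3,4,6,8} D(U)={4,5,7}: X {3,4,6,8}->{3,4,6}
Constraint 2 (V != X) on D(V)={3,4,5,6,7,8} D(X)={3,4,6}: no change
Constraint 3 (V != U) on D(V)={3,4,5,6,7,8} D(U)={4,5,7}: no change
So after constraint 3: D(V) = {3,4,5,6,7,8}

Answer: {3,4,5,6,7,8}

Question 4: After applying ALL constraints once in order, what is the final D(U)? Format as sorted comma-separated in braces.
Answer: {4,5,7}

Derivation:
Constraint 1 (X < U) on D(X)={3,4,6,8} D(U)={4,5,7}: X {3,4,6,8}->{3,4,6}
Constraint 2 (V != X) on D(V)={3,4,5,6,7,8} D(X)={3,4,6}: no change
Constraint 3 (V != U) on D(V)={3,4,5,6,7,8} D(U)={4,5,7}: no change
So after all 3 constraints: D(U) = {4,5,7}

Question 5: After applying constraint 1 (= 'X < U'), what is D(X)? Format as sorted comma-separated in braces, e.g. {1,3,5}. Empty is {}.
Answer: {3,4,6}

Derivation:
Constraint 1 (X < U) on D(X)={3,4,6,8} D(U)={4,5,7}: X {3,4,6,8}->{3,4,6}
So after constraint 1: D(X) = {3,4,6}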